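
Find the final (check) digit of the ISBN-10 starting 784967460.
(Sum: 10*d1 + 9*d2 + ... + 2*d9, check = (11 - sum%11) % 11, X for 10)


Weighted sum: 342
342 mod 11 = 1

Check digit: X


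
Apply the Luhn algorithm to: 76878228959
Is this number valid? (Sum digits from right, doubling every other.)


Luhn sum = 63
63 mod 10 = 3

Invalid (Luhn sum mod 10 = 3)


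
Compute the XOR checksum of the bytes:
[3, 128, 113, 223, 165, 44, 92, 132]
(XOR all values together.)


XOR chain: 3 ^ 128 ^ 113 ^ 223 ^ 165 ^ 44 ^ 92 ^ 132 = 124

124


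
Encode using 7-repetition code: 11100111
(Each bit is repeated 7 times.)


Each bit -> 7 copies

11111111111111111111100000000000000111111111111111111111


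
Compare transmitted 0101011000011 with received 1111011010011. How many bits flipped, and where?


XOR: 1010000010000

3 error(s) at position(s): 0, 2, 8


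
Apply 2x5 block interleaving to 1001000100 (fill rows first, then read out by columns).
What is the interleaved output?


Matrix:
  10010
  00100
Read columns: 1000011000

1000011000


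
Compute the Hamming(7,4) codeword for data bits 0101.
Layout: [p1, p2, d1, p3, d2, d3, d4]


Parity bits: p1=0, p2=1, p3=0

0100101


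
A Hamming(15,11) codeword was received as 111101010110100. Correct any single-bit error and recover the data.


Syndrome = 6: error at position 6

Data: 10000110100 (corrected bit 6)


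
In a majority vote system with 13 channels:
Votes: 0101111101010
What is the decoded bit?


Ones: 8 out of 13
Threshold: 7

1 (8/13 voted 1)


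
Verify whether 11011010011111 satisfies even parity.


Number of 1s: 10

Yes, parity is correct (10 ones)


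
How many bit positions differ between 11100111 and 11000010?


XOR: 00100101
Count of 1s: 3

3


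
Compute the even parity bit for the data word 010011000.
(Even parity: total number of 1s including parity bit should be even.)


Number of 1s in data: 3
Parity bit: 1

1


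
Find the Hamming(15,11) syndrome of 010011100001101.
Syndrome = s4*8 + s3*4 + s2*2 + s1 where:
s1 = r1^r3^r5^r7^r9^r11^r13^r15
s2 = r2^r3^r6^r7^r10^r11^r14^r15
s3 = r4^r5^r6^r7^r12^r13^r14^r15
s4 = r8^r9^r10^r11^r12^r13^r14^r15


s1=0, s2=0, s3=0, s4=1

Syndrome = 8 (error at position 8)


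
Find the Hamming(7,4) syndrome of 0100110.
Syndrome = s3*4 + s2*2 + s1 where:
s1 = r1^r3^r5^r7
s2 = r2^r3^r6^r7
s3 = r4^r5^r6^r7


s1=1, s2=0, s3=0

Syndrome = 1 (error at position 1)


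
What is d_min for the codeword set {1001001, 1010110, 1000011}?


Comparing all pairs, minimum distance: 2
Can detect 1 errors, correct 0 errors

2


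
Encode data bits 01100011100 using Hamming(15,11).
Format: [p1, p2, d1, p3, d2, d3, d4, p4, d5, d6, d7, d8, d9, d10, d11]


Parity bits: p1=1, p2=0, p3=0, p4=1

100011010011100


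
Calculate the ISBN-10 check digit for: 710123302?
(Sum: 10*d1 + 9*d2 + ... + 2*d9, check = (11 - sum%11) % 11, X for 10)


Weighted sum: 129
129 mod 11 = 8

Check digit: 3


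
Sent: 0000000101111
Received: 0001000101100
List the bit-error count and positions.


XOR: 0001000000011

3 error(s) at position(s): 3, 11, 12


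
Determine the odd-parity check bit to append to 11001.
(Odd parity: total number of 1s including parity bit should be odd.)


Number of 1s in data: 3
Parity bit: 0

0


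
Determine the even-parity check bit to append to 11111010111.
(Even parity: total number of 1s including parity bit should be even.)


Number of 1s in data: 9
Parity bit: 1

1


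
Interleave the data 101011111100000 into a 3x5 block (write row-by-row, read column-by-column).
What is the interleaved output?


Matrix:
  10101
  11111
  00000
Read columns: 110010110010110

110010110010110


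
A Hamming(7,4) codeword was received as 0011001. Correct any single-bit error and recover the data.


Syndrome = 0: no error detected

Data: 1001 (no errors)


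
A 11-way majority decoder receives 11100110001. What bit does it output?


Ones: 6 out of 11
Threshold: 6

1 (6/11 voted 1)


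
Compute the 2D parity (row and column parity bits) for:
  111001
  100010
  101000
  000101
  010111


Row parities: 00000
Column parities: 100001

Row P: 00000, Col P: 100001, Corner: 0


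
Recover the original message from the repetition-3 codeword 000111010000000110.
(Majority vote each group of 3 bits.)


Groups: 000, 111, 010, 000, 000, 110
Majority votes: 010001

010001


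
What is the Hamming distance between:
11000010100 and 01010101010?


XOR: 10010111110
Count of 1s: 7

7


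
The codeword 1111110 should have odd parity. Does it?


Number of 1s: 6

No, parity error (6 ones)


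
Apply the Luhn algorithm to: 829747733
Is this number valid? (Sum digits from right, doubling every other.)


Luhn sum = 51
51 mod 10 = 1

Invalid (Luhn sum mod 10 = 1)


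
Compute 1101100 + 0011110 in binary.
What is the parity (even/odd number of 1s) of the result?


1101100 = 108
0011110 = 30
Sum = 138 = 10001010
1s count = 3

odd parity (3 ones in 10001010)


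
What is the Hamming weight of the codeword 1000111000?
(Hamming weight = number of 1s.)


Counting 1s in 1000111000

4


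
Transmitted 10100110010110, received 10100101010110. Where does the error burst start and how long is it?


XOR: 00000011000000

Burst at position 6, length 2


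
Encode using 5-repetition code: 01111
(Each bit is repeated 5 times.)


Each bit -> 5 copies

0000011111111111111111111


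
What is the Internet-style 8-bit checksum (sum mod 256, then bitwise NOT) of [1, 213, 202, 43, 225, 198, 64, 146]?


Sum = 1092 mod 256 = 68
Complement = 187

187


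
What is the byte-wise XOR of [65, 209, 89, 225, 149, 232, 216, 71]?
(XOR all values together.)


XOR chain: 65 ^ 209 ^ 89 ^ 225 ^ 149 ^ 232 ^ 216 ^ 71 = 202

202


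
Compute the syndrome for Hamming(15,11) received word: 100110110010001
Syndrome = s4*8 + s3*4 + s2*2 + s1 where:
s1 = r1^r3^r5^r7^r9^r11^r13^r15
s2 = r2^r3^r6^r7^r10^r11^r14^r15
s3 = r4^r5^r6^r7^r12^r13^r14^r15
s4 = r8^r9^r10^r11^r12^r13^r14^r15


s1=1, s2=1, s3=0, s4=1

Syndrome = 11 (error at position 11)


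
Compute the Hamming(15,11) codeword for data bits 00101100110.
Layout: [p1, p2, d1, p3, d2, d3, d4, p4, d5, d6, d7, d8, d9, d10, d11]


Parity bits: p1=0, p2=1, p3=1, p4=0

010101001100110


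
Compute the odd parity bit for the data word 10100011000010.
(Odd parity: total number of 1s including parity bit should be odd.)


Number of 1s in data: 5
Parity bit: 0

0


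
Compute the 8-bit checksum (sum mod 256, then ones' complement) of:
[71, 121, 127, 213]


Sum = 532 mod 256 = 20
Complement = 235

235


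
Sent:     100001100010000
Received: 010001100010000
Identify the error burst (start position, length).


XOR: 110000000000000

Burst at position 0, length 2


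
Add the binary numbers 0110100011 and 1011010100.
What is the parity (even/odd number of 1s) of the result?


0110100011 = 419
1011010100 = 724
Sum = 1143 = 10001110111
1s count = 7

odd parity (7 ones in 10001110111)


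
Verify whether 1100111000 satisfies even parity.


Number of 1s: 5

No, parity error (5 ones)


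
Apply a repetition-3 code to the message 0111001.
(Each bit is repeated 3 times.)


Each bit -> 3 copies

000111111111000000111


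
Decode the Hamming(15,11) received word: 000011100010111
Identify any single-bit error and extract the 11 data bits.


Syndrome = 3: error at position 3

Data: 11110010111 (corrected bit 3)


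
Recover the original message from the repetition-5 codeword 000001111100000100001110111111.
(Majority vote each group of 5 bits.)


Groups: 00000, 11111, 00000, 10000, 11101, 11111
Majority votes: 010011

010011


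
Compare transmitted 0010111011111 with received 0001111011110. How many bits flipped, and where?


XOR: 0011000000001

3 error(s) at position(s): 2, 3, 12


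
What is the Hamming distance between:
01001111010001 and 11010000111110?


XOR: 10011111101111
Count of 1s: 11

11


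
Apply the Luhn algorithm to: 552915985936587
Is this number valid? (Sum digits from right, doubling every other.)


Luhn sum = 74
74 mod 10 = 4

Invalid (Luhn sum mod 10 = 4)


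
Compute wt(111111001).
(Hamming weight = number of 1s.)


Counting 1s in 111111001

7


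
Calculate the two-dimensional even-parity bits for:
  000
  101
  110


Row parities: 000
Column parities: 011

Row P: 000, Col P: 011, Corner: 0


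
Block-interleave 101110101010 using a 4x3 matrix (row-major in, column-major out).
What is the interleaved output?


Matrix:
  101
  110
  101
  010
Read columns: 111001011010

111001011010


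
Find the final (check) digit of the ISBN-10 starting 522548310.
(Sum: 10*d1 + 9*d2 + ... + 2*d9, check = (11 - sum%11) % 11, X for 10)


Weighted sum: 198
198 mod 11 = 0

Check digit: 0


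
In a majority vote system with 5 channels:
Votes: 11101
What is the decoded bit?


Ones: 4 out of 5
Threshold: 3

1 (4/5 voted 1)


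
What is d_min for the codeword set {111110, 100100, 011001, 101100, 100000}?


Comparing all pairs, minimum distance: 1
Can detect 0 errors, correct 0 errors

1


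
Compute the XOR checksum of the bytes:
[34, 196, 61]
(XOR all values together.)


XOR chain: 34 ^ 196 ^ 61 = 219

219


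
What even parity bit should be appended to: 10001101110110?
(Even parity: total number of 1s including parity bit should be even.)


Number of 1s in data: 8
Parity bit: 0

0


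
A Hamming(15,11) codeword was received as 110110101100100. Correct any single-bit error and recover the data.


Syndrome = 11: error at position 11

Data: 01011110100 (corrected bit 11)


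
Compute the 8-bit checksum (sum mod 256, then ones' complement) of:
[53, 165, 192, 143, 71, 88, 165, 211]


Sum = 1088 mod 256 = 64
Complement = 191

191


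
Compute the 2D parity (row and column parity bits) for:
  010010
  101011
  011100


Row parities: 001
Column parities: 100101

Row P: 001, Col P: 100101, Corner: 1


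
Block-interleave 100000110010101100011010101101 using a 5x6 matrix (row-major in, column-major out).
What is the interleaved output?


Matrix:
  100000
  110010
  101100
  011010
  101101
Read columns: 111010101000111001010101000001

111010101000111001010101000001


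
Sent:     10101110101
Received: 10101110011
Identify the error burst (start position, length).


XOR: 00000000110

Burst at position 8, length 2


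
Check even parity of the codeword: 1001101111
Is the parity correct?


Number of 1s: 7

No, parity error (7 ones)


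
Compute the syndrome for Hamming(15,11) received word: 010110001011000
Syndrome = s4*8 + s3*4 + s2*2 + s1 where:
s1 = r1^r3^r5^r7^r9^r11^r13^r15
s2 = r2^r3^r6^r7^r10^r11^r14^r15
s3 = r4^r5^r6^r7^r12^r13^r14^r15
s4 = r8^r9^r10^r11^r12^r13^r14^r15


s1=1, s2=0, s3=1, s4=1

Syndrome = 13 (error at position 13)


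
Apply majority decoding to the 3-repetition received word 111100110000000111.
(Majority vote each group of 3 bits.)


Groups: 111, 100, 110, 000, 000, 111
Majority votes: 101001

101001


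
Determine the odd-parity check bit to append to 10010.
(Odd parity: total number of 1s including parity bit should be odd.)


Number of 1s in data: 2
Parity bit: 1

1


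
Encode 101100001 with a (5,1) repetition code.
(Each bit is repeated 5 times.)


Each bit -> 5 copies

111110000011111111110000000000000000000011111


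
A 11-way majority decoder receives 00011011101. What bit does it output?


Ones: 6 out of 11
Threshold: 6

1 (6/11 voted 1)


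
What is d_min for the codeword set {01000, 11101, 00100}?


Comparing all pairs, minimum distance: 2
Can detect 1 errors, correct 0 errors

2


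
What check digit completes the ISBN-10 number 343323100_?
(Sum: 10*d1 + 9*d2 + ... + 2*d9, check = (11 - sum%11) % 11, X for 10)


Weighted sum: 142
142 mod 11 = 10

Check digit: 1


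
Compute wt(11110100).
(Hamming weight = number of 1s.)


Counting 1s in 11110100

5


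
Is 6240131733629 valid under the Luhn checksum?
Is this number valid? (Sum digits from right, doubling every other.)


Luhn sum = 55
55 mod 10 = 5

Invalid (Luhn sum mod 10 = 5)


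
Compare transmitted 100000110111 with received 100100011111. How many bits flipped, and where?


XOR: 000100101000

3 error(s) at position(s): 3, 6, 8


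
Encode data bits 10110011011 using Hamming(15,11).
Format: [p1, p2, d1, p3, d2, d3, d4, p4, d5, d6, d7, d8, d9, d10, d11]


Parity bits: p1=0, p2=0, p3=1, p4=0

001101100011011


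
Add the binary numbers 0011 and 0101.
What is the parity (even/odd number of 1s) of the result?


0011 = 3
0101 = 5
Sum = 8 = 1000
1s count = 1

odd parity (1 ones in 1000)


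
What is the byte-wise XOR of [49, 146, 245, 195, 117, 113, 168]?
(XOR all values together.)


XOR chain: 49 ^ 146 ^ 245 ^ 195 ^ 117 ^ 113 ^ 168 = 57

57


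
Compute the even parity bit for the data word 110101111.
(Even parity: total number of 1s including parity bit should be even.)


Number of 1s in data: 7
Parity bit: 1

1


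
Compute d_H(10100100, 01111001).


XOR: 11011101
Count of 1s: 6

6


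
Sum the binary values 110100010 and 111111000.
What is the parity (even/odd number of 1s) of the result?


110100010 = 418
111111000 = 504
Sum = 922 = 1110011010
1s count = 6

even parity (6 ones in 1110011010)


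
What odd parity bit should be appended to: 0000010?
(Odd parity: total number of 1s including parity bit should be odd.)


Number of 1s in data: 1
Parity bit: 0

0


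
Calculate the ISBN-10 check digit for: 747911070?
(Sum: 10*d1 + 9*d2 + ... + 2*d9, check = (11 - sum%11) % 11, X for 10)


Weighted sum: 257
257 mod 11 = 4

Check digit: 7


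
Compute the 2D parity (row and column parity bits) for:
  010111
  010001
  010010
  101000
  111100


Row parities: 00000
Column parities: 000000

Row P: 00000, Col P: 000000, Corner: 0


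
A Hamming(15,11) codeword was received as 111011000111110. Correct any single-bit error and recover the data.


Syndrome = 13: error at position 13

Data: 11100111010 (corrected bit 13)


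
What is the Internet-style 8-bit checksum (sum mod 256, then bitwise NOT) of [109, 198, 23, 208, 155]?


Sum = 693 mod 256 = 181
Complement = 74

74


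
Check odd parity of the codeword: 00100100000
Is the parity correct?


Number of 1s: 2

No, parity error (2 ones)


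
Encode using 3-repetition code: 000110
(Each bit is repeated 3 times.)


Each bit -> 3 copies

000000000111111000


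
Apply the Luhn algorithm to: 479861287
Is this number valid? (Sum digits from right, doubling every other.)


Luhn sum = 49
49 mod 10 = 9

Invalid (Luhn sum mod 10 = 9)


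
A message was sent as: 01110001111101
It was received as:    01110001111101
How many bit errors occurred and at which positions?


XOR: 00000000000000

0 errors (received matches sent)


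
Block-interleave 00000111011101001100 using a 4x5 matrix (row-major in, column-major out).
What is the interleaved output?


Matrix:
  00000
  11101
  11010
  01100
Read columns: 01100111010100100100

01100111010100100100


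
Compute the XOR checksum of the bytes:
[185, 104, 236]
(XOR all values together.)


XOR chain: 185 ^ 104 ^ 236 = 61

61


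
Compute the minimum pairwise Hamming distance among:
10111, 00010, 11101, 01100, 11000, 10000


Comparing all pairs, minimum distance: 1
Can detect 0 errors, correct 0 errors

1


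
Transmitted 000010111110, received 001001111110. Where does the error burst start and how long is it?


XOR: 001011000000

Burst at position 2, length 4


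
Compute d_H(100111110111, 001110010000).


XOR: 101001100111
Count of 1s: 7

7


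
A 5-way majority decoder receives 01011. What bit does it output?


Ones: 3 out of 5
Threshold: 3

1 (3/5 voted 1)


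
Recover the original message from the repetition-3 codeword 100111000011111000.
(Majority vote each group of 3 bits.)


Groups: 100, 111, 000, 011, 111, 000
Majority votes: 010110

010110


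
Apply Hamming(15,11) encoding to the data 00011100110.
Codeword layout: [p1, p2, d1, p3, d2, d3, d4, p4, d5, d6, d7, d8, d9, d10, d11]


Parity bits: p1=1, p2=1, p3=1, p4=0

110100101100110


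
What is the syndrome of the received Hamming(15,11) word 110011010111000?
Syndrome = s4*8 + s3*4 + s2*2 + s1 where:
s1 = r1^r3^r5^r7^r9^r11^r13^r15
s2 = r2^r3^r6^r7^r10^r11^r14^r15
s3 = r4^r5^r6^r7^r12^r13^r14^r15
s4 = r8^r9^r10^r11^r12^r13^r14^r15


s1=1, s2=0, s3=1, s4=0

Syndrome = 5 (error at position 5)


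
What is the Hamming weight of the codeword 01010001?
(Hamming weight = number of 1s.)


Counting 1s in 01010001

3


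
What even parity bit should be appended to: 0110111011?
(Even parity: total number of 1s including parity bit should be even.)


Number of 1s in data: 7
Parity bit: 1

1


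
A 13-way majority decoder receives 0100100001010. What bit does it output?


Ones: 4 out of 13
Threshold: 7

0 (4/13 voted 1)


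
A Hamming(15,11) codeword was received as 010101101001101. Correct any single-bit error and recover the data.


Syndrome = 0: no error detected

Data: 00111001101 (no errors)


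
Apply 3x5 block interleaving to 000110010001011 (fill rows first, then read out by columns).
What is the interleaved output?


Matrix:
  00011
  00100
  01011
Read columns: 000001010101101

000001010101101


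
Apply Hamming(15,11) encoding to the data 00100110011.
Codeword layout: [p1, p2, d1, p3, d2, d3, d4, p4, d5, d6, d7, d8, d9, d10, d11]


Parity bits: p1=0, p2=1, p3=1, p4=0

010101000110011


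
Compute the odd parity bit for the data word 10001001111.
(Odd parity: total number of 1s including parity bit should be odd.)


Number of 1s in data: 6
Parity bit: 1

1


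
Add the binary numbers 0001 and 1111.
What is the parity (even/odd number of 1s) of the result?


0001 = 1
1111 = 15
Sum = 16 = 10000
1s count = 1

odd parity (1 ones in 10000)


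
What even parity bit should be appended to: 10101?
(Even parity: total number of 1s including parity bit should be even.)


Number of 1s in data: 3
Parity bit: 1

1


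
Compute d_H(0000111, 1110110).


XOR: 1110001
Count of 1s: 4

4


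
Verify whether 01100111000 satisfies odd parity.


Number of 1s: 5

Yes, parity is correct (5 ones)


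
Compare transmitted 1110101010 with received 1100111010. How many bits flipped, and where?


XOR: 0010010000

2 error(s) at position(s): 2, 5


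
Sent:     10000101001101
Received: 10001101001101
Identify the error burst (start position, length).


XOR: 00001000000000

Burst at position 4, length 1


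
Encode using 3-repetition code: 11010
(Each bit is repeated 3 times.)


Each bit -> 3 copies

111111000111000


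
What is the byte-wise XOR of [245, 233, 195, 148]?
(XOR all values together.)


XOR chain: 245 ^ 233 ^ 195 ^ 148 = 75

75


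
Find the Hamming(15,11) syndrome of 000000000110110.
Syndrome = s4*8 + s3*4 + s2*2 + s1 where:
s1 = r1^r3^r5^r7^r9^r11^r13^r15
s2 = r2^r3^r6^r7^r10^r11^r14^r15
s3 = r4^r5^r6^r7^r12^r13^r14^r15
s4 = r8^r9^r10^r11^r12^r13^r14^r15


s1=0, s2=1, s3=0, s4=0

Syndrome = 2 (error at position 2)


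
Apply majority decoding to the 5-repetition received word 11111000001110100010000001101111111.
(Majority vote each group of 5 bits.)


Groups: 11111, 00000, 11101, 00010, 00000, 11011, 11111
Majority votes: 1010011

1010011


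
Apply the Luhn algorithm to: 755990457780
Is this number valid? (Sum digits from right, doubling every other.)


Luhn sum = 61
61 mod 10 = 1

Invalid (Luhn sum mod 10 = 1)


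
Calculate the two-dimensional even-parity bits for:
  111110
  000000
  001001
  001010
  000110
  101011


Row parities: 100000
Column parities: 010000

Row P: 100000, Col P: 010000, Corner: 1


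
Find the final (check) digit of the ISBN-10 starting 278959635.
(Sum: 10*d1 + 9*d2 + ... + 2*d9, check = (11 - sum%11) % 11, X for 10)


Weighted sum: 328
328 mod 11 = 9

Check digit: 2


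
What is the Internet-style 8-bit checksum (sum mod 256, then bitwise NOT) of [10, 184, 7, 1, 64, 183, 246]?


Sum = 695 mod 256 = 183
Complement = 72

72


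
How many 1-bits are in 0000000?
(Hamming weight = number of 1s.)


Counting 1s in 0000000

0


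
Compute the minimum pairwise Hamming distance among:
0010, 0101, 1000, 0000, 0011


Comparing all pairs, minimum distance: 1
Can detect 0 errors, correct 0 errors

1


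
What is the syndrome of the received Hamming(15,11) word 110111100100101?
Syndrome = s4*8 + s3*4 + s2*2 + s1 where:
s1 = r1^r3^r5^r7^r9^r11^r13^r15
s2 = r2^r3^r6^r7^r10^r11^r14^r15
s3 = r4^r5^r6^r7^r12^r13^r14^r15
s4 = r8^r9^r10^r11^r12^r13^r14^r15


s1=1, s2=1, s3=0, s4=1

Syndrome = 11 (error at position 11)


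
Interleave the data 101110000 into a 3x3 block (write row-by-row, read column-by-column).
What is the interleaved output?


Matrix:
  101
  110
  000
Read columns: 110010100

110010100


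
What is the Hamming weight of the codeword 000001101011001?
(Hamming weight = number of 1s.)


Counting 1s in 000001101011001

6


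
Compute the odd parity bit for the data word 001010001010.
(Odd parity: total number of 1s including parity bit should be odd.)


Number of 1s in data: 4
Parity bit: 1

1


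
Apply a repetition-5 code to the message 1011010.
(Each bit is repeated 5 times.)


Each bit -> 5 copies

11111000001111111111000001111100000


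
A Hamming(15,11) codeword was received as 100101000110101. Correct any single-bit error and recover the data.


Syndrome = 0: no error detected

Data: 00100110101 (no errors)


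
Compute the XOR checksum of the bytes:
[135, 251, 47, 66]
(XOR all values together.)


XOR chain: 135 ^ 251 ^ 47 ^ 66 = 17

17


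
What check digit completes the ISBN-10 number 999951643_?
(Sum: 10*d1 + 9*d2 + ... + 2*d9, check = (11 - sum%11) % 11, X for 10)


Weighted sum: 383
383 mod 11 = 9

Check digit: 2


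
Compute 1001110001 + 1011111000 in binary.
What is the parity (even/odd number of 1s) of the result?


1001110001 = 625
1011111000 = 760
Sum = 1385 = 10101101001
1s count = 6

even parity (6 ones in 10101101001)


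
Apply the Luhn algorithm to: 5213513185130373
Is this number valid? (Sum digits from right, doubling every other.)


Luhn sum = 45
45 mod 10 = 5

Invalid (Luhn sum mod 10 = 5)


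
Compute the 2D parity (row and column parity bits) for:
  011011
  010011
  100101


Row parities: 011
Column parities: 101101

Row P: 011, Col P: 101101, Corner: 0


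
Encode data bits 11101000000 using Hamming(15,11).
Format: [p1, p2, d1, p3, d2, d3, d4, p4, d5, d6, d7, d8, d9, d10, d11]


Parity bits: p1=1, p2=0, p3=0, p4=1

101011011000000


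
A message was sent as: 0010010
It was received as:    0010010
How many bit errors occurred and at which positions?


XOR: 0000000

0 errors (received matches sent)


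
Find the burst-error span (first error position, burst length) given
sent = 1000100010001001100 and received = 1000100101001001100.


XOR: 0000000111000000000

Burst at position 7, length 3


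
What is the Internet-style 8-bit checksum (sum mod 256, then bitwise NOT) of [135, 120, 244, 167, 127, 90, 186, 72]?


Sum = 1141 mod 256 = 117
Complement = 138

138


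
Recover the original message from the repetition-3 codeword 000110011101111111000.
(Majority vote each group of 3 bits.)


Groups: 000, 110, 011, 101, 111, 111, 000
Majority votes: 0111110

0111110


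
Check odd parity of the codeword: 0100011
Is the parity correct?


Number of 1s: 3

Yes, parity is correct (3 ones)


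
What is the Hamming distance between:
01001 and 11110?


XOR: 10111
Count of 1s: 4

4


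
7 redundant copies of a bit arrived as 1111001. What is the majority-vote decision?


Ones: 5 out of 7
Threshold: 4

1 (5/7 voted 1)


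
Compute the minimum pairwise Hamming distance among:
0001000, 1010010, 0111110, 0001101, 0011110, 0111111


Comparing all pairs, minimum distance: 1
Can detect 0 errors, correct 0 errors

1


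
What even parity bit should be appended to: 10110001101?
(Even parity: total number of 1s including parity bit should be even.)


Number of 1s in data: 6
Parity bit: 0

0


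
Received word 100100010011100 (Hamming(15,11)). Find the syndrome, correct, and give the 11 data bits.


Syndrome = 7: error at position 7

Data: 00010011100 (corrected bit 7)


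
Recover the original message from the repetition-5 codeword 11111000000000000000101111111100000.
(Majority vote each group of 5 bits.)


Groups: 11111, 00000, 00000, 00000, 10111, 11111, 00000
Majority votes: 1000110

1000110


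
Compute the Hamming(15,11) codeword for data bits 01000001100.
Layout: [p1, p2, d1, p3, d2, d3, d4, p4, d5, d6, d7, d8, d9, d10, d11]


Parity bits: p1=0, p2=0, p3=1, p4=0

000110000001100


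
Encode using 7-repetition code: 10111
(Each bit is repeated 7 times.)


Each bit -> 7 copies

11111110000000111111111111111111111


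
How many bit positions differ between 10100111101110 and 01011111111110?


XOR: 11111000010000
Count of 1s: 6

6


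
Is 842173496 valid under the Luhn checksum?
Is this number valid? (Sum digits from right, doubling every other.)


Luhn sum = 52
52 mod 10 = 2

Invalid (Luhn sum mod 10 = 2)


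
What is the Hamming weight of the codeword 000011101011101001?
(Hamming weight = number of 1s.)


Counting 1s in 000011101011101001

9


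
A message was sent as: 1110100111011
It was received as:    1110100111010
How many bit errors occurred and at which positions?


XOR: 0000000000001

1 error(s) at position(s): 12


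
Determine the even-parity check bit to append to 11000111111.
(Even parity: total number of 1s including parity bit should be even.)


Number of 1s in data: 8
Parity bit: 0

0


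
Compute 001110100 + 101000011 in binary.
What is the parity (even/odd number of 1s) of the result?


001110100 = 116
101000011 = 323
Sum = 439 = 110110111
1s count = 7

odd parity (7 ones in 110110111)


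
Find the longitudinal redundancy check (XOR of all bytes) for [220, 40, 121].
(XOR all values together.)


XOR chain: 220 ^ 40 ^ 121 = 141

141


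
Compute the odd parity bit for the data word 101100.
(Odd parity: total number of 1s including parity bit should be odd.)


Number of 1s in data: 3
Parity bit: 0

0


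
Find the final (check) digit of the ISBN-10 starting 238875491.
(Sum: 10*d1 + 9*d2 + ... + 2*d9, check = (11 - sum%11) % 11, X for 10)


Weighted sum: 279
279 mod 11 = 4

Check digit: 7


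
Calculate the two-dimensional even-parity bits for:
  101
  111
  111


Row parities: 011
Column parities: 101

Row P: 011, Col P: 101, Corner: 0


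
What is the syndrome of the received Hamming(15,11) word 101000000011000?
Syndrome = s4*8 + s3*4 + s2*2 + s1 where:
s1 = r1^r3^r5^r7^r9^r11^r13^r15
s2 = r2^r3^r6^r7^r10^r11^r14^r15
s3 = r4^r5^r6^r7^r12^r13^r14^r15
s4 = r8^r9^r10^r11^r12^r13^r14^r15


s1=1, s2=0, s3=1, s4=0

Syndrome = 5 (error at position 5)


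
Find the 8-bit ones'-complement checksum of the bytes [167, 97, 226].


Sum = 490 mod 256 = 234
Complement = 21

21


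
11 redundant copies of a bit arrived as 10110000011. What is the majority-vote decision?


Ones: 5 out of 11
Threshold: 6

0 (5/11 voted 1)


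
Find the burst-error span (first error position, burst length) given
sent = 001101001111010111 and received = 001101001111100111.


XOR: 000000000000110000

Burst at position 12, length 2


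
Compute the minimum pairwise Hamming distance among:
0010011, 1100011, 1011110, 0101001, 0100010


Comparing all pairs, minimum distance: 2
Can detect 1 errors, correct 0 errors

2


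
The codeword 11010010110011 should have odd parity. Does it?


Number of 1s: 8

No, parity error (8 ones)


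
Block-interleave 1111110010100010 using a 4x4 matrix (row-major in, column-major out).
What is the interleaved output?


Matrix:
  1111
  1100
  1010
  0010
Read columns: 1110110010111000

1110110010111000


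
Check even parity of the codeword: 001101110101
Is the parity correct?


Number of 1s: 7

No, parity error (7 ones)


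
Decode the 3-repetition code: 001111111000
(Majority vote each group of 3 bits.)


Groups: 001, 111, 111, 000
Majority votes: 0110

0110


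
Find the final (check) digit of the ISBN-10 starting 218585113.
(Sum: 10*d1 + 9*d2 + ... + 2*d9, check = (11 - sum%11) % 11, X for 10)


Weighted sum: 214
214 mod 11 = 5

Check digit: 6


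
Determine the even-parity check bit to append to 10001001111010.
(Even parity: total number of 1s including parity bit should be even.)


Number of 1s in data: 7
Parity bit: 1

1


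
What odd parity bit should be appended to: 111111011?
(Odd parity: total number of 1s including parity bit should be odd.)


Number of 1s in data: 8
Parity bit: 1

1


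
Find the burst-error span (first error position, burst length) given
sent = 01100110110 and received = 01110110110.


XOR: 00010000000

Burst at position 3, length 1


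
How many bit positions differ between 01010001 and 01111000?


XOR: 00101001
Count of 1s: 3

3


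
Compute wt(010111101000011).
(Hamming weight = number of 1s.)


Counting 1s in 010111101000011

8


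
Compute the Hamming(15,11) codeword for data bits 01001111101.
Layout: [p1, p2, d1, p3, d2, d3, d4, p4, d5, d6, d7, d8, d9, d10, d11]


Parity bits: p1=1, p2=1, p3=0, p4=0

110010001111101


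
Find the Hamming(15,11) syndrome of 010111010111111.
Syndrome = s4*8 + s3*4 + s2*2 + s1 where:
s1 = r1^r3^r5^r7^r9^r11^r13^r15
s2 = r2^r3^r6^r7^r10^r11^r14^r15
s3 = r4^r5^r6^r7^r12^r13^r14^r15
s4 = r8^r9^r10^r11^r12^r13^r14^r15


s1=0, s2=0, s3=1, s4=1

Syndrome = 12 (error at position 12)


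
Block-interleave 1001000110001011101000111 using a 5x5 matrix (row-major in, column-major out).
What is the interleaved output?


Matrix:
  10010
  00110
  00101
  11010
  00111
Read columns: 1001000010011011101100101

1001000010011011101100101


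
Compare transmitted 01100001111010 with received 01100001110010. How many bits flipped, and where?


XOR: 00000000001000

1 error(s) at position(s): 10


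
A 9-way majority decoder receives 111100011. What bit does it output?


Ones: 6 out of 9
Threshold: 5

1 (6/9 voted 1)


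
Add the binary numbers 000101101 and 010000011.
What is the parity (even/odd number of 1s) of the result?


000101101 = 45
010000011 = 131
Sum = 176 = 10110000
1s count = 3

odd parity (3 ones in 10110000)


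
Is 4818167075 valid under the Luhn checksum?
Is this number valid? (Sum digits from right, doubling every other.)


Luhn sum = 49
49 mod 10 = 9

Invalid (Luhn sum mod 10 = 9)


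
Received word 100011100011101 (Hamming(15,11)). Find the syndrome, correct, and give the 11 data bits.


Syndrome = 0: no error detected

Data: 01110011101 (no errors)


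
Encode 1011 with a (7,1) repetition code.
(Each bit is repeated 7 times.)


Each bit -> 7 copies

1111111000000011111111111111


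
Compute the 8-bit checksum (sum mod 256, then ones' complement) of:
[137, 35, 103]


Sum = 275 mod 256 = 19
Complement = 236

236


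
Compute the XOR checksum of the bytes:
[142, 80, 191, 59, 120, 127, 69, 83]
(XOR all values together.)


XOR chain: 142 ^ 80 ^ 191 ^ 59 ^ 120 ^ 127 ^ 69 ^ 83 = 75

75


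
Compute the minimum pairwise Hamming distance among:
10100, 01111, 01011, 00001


Comparing all pairs, minimum distance: 1
Can detect 0 errors, correct 0 errors

1


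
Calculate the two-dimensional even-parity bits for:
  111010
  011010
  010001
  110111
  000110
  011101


Row parities: 010100
Column parities: 011101

Row P: 010100, Col P: 011101, Corner: 0


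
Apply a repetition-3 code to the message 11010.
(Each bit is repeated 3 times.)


Each bit -> 3 copies

111111000111000


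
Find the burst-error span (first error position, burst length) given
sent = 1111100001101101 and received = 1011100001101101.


XOR: 0100000000000000

Burst at position 1, length 1


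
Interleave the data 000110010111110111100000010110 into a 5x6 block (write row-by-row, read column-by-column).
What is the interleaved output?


Matrix:
  000110
  010111
  110111
  100000
  010110
Read columns: 001100110100000111011110101100

001100110100000111011110101100


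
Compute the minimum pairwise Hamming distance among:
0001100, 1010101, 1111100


Comparing all pairs, minimum distance: 3
Can detect 2 errors, correct 1 errors

3


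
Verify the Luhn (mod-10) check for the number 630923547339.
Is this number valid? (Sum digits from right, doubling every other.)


Luhn sum = 50
50 mod 10 = 0

Valid (Luhn sum mod 10 = 0)


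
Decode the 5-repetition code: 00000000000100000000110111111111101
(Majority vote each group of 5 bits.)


Groups: 00000, 00000, 01000, 00000, 11011, 11111, 11101
Majority votes: 0000111

0000111


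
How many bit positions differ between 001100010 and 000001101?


XOR: 001101111
Count of 1s: 6

6


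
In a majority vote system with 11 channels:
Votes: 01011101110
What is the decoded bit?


Ones: 7 out of 11
Threshold: 6

1 (7/11 voted 1)


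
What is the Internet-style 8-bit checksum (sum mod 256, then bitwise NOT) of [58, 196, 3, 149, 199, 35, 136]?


Sum = 776 mod 256 = 8
Complement = 247

247


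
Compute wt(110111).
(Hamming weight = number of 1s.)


Counting 1s in 110111

5


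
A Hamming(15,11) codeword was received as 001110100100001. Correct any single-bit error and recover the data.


Syndrome = 0: no error detected

Data: 11010100001 (no errors)


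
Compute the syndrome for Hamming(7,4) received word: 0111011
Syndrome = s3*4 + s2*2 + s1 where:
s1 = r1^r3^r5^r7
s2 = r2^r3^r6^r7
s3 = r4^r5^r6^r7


s1=0, s2=0, s3=1

Syndrome = 4 (error at position 4)


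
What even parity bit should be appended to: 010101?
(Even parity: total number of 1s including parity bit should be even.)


Number of 1s in data: 3
Parity bit: 1

1


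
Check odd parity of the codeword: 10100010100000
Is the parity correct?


Number of 1s: 4

No, parity error (4 ones)


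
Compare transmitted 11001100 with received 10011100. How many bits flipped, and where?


XOR: 01010000

2 error(s) at position(s): 1, 3


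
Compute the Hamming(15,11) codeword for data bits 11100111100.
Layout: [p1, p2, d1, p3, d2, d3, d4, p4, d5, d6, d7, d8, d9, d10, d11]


Parity bits: p1=0, p2=0, p3=0, p4=0

001011000111100


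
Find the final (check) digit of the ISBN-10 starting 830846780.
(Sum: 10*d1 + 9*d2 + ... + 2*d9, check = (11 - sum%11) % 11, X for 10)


Weighted sum: 269
269 mod 11 = 5

Check digit: 6


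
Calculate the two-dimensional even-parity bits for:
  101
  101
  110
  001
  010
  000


Row parities: 000110
Column parities: 101

Row P: 000110, Col P: 101, Corner: 0


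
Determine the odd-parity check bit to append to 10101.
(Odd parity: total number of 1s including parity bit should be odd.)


Number of 1s in data: 3
Parity bit: 0

0


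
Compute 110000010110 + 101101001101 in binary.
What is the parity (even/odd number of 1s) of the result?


110000010110 = 3094
101101001101 = 2893
Sum = 5987 = 1011101100011
1s count = 8

even parity (8 ones in 1011101100011)


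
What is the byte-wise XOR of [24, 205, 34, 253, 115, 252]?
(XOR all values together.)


XOR chain: 24 ^ 205 ^ 34 ^ 253 ^ 115 ^ 252 = 133

133


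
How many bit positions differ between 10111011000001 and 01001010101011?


XOR: 11110001101010
Count of 1s: 8

8


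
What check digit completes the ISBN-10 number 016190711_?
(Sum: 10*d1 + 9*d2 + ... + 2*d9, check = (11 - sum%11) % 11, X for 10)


Weighted sum: 151
151 mod 11 = 8

Check digit: 3


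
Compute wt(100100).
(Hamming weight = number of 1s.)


Counting 1s in 100100

2


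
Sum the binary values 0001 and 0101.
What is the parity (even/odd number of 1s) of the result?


0001 = 1
0101 = 5
Sum = 6 = 110
1s count = 2

even parity (2 ones in 110)


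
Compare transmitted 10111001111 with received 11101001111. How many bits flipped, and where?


XOR: 01010000000

2 error(s) at position(s): 1, 3


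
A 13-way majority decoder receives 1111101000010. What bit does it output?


Ones: 7 out of 13
Threshold: 7

1 (7/13 voted 1)


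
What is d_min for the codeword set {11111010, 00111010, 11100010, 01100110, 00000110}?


Comparing all pairs, minimum distance: 2
Can detect 1 errors, correct 0 errors

2


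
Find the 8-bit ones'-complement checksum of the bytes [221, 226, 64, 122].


Sum = 633 mod 256 = 121
Complement = 134

134


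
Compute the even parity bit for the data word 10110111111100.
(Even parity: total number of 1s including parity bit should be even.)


Number of 1s in data: 10
Parity bit: 0

0


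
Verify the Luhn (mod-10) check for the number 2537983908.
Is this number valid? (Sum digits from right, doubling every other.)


Luhn sum = 62
62 mod 10 = 2

Invalid (Luhn sum mod 10 = 2)


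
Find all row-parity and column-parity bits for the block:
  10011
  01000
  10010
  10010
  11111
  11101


Row parities: 110010
Column parities: 11001

Row P: 110010, Col P: 11001, Corner: 1


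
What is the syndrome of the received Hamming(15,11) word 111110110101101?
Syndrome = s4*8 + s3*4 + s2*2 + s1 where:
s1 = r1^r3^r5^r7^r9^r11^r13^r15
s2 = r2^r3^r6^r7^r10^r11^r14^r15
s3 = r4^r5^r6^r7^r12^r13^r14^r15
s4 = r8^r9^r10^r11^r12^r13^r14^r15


s1=0, s2=1, s3=0, s4=1

Syndrome = 10 (error at position 10)


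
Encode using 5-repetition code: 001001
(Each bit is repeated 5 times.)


Each bit -> 5 copies

000000000011111000000000011111


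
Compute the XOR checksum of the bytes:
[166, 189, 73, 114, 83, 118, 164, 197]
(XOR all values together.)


XOR chain: 166 ^ 189 ^ 73 ^ 114 ^ 83 ^ 118 ^ 164 ^ 197 = 100

100


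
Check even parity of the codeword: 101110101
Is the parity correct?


Number of 1s: 6

Yes, parity is correct (6 ones)


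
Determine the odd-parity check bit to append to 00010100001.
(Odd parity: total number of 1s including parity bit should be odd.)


Number of 1s in data: 3
Parity bit: 0

0


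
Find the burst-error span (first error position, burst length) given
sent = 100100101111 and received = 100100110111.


XOR: 000000011000

Burst at position 7, length 2


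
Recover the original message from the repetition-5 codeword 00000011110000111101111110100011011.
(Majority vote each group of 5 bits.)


Groups: 00000, 01111, 00001, 11101, 11111, 01000, 11011
Majority votes: 0101101

0101101


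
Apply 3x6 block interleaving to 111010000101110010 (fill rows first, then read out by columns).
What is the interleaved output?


Matrix:
  111010
  000101
  110010
Read columns: 101101100010101010

101101100010101010


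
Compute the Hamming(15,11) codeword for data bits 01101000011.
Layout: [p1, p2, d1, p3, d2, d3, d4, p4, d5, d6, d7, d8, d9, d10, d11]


Parity bits: p1=1, p2=1, p3=0, p4=1

110011011000011


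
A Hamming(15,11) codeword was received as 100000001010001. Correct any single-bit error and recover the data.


Syndrome = 12: error at position 12

Data: 00001011001 (corrected bit 12)


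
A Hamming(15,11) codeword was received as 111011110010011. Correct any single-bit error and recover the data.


Syndrome = 6: error at position 6

Data: 11010010011 (corrected bit 6)
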